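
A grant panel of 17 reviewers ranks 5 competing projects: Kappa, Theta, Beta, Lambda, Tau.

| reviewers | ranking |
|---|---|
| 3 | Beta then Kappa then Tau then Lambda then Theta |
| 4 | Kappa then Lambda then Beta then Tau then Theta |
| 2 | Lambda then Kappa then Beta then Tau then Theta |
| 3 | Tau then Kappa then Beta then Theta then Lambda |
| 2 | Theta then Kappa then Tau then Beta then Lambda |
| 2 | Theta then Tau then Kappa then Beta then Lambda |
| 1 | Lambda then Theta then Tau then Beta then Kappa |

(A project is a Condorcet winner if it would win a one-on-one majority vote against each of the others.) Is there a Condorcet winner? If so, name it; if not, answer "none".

Kappa

Head-to-head results (17 reviewers):
Kappa vs Theta: 3+4+2+3 = 12 for Kappa, 5 for Theta — Kappa by 12–5.
Kappa vs Beta: Kappa preferred on 4+2+3+2+2 = 13 ballots; Kappa wins 13–4.
Kappa vs Lambda: Kappa is ranked higher on 3+4+3+2+2 = 14 ballots, Lambda on 3. Kappa wins 14–3.
Kappa vs Tau: Kappa preferred on 3+4+2+2 = 11 ballots; Kappa wins 11–6.
Theta vs Beta: 5 to 12, Beta.
Theta vs Lambda: Theta preferred on 3+2+2 = 7 ballots; Lambda wins 10–7.
Theta vs Tau: 2+2+1 = 5 for Theta, 12 for Tau — Tau by 12–5.
Beta vs Lambda: Beta is ranked higher on 3+3+2+2 = 10 ballots, Lambda on 7. Beta wins 10–7.
Beta vs Tau: 3+4+2 = 9 for Beta, 8 for Tau — Beta by 9–8.
Lambda vs Tau: Lambda preferred on 4+2+1 = 7 ballots; Tau wins 10–7.
Kappa wins every pairwise contest, so Kappa is the Condorcet winner.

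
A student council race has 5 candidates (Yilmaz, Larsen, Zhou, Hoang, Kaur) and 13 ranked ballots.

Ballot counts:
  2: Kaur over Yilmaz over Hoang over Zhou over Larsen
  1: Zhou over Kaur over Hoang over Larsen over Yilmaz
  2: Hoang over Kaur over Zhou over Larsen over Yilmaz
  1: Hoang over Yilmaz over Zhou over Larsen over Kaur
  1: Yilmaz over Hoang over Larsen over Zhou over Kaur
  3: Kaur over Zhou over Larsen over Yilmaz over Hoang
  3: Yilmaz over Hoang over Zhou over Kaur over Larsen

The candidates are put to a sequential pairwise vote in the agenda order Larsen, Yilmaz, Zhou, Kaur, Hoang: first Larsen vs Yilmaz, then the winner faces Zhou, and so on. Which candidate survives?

Round 1: Larsen vs Yilmaz — 6–7, Yilmaz advances.
Round 2: Yilmaz vs Zhou — 7–6, Yilmaz advances.
Round 3: Yilmaz vs Kaur — 5–8, Kaur advances.
Round 4: Kaur vs Hoang — 6–7, Hoang advances.
Hoang survives the agenda.

Hoang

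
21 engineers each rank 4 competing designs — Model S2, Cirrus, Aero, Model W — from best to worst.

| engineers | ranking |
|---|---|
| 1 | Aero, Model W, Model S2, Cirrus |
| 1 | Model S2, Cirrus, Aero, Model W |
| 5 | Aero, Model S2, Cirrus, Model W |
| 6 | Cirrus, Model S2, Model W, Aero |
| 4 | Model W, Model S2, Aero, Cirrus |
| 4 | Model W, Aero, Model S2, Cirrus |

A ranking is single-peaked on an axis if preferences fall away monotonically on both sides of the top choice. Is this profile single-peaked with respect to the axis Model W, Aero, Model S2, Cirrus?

Axis positions: Model W=1, Aero=2, Model S2=3, Cirrus=4.
Group 1 (peak Aero at position 2): ranking walks positions 2-1-3-4, expanding outward from the peak — single-peaked.
Group 2 (peak Model S2 at position 3): ranking walks positions 3-4-2-1, expanding outward from the peak — single-peaked.
Group 3 (peak Aero at position 2): ranking walks positions 2-3-4-1, expanding outward from the peak — single-peaked.
Group 4: ranking walks positions 4-3-1-2; Model W is ranked above Aero even though Aero lies between Model W and the peak Cirrus on the axis — preferences dip and rise again. Not single-peaked.
Group 5: ranking walks positions 1-3-2-4; Model S2 is ranked above Aero even though Aero lies between Model S2 and the peak Model W on the axis — preferences dip and rise again. Not single-peaked.
Group 6 (peak Model W at position 1): ranking walks positions 1-2-3-4, expanding outward from the peak — single-peaked.
Group 4 violates single-peakedness, so the profile is not single-peaked on this axis.

no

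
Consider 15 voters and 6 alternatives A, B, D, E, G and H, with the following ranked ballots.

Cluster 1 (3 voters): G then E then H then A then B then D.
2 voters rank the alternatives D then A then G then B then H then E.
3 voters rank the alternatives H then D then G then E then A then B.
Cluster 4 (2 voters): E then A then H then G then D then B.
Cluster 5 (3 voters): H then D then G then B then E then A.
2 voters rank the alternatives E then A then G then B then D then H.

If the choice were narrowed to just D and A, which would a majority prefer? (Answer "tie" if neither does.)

D

Ballots ranking D above A: 2 + 3 + 3 = 8.
Ballots ranking A above D: 15 − 8 = 7.
D wins the head-to-head 8–7.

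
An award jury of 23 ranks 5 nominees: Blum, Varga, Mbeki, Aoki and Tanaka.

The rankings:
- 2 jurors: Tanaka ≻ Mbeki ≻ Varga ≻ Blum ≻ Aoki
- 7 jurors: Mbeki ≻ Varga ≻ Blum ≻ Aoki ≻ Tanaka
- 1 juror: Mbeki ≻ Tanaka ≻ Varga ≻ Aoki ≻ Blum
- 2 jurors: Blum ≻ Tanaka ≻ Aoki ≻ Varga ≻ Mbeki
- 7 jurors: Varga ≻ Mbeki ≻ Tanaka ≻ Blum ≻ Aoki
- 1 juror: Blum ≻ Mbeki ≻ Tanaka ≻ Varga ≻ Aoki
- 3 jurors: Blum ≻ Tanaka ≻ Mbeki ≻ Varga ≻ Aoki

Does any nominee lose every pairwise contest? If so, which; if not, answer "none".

Aoki

Pairwise majorities:
Blum vs Varga: Varga wins 17–6.
Blum–Mbeki: Mbeki 17–6.
Blum vs Aoki: 2+7+2+7+1+3 = 22 for Blum, 1 for Aoki — Blum by 22–1.
Blum vs Tanaka: Blum wins 13–10.
Varga–Mbeki: Mbeki 14–9.
Varga vs Aoki: Varga wins 21–2.
Varga–Tanaka: Varga 14–9.
Mbeki vs Aoki: Mbeki wins 21–2.
Mbeki vs Tanaka: Mbeki is ranked higher on 7+1+7+1 = 16 ballots, Tanaka on 7. Mbeki wins 16–7.
Aoki vs Tanaka: Tanaka, 16–7.
Only Aoki has no wins; Aoki is the Condorcet loser.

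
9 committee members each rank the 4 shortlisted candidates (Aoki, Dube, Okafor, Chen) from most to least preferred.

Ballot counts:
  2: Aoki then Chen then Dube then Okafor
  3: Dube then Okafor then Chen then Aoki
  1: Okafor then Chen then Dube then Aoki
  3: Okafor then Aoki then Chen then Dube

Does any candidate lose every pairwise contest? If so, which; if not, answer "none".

none

Head-to-head results (9 committee members):
Aoki vs Dube: Aoki wins 5–4.
Aoki–Okafor: Okafor 7–2.
Aoki vs Chen: Aoki, 5–4.
Dube vs Okafor: Dube preferred on 2+3 = 5 ballots; Dube wins 5–4.
Dube vs Chen: Dube preferred on 3 ballots; Chen wins 6–3.
Okafor vs Chen: Okafor, 7–2.
No candidate is winless: Aoki beats Dube; Dube beats Okafor; Okafor beats Aoki; Chen beats Dube. There is no Condorcet loser.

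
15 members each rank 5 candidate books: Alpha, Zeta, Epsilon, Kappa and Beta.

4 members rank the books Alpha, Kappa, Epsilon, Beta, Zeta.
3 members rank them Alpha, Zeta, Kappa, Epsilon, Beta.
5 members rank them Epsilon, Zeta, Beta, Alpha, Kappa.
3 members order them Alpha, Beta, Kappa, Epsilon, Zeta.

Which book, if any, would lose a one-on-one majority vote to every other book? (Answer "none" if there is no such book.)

Pairwise majorities:
Alpha vs Zeta: Alpha wins 10–5.
Alpha–Epsilon: Alpha 10–5.
Alpha vs Kappa: 4+3+5+3 = 15 for Alpha, 0 for Kappa — Alpha by 15–0.
Alpha–Beta: Alpha 10–5.
Zeta vs Epsilon: Epsilon, 12–3.
Zeta vs Kappa: Zeta, 8–7.
Zeta vs Beta: Zeta preferred on 3+5 = 8 ballots; Zeta wins 8–7.
Epsilon vs Kappa: Epsilon is ranked higher on 5 ballots, Kappa on 10. Kappa wins 10–5.
Epsilon vs Beta: 4+3+5 = 12 for Epsilon, 3 for Beta — Epsilon by 12–3.
Kappa vs Beta: Beta wins 8–7.
No book is winless: Alpha beats Zeta; Zeta beats Kappa; Epsilon beats Zeta; Kappa beats Epsilon; Beta beats Kappa. There is no Condorcet loser.

none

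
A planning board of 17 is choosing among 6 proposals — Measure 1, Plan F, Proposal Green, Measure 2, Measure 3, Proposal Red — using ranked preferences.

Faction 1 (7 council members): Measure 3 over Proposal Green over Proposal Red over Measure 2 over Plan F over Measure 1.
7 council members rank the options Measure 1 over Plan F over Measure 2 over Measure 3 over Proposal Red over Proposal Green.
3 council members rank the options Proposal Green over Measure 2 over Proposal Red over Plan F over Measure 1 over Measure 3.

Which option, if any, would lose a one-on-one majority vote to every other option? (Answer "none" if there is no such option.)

none

Pairwise majorities:
Measure 1–Plan F: Plan F 10–7.
Measure 1 vs Proposal Green: Proposal Green, 10–7.
Measure 1 vs Measure 2: Measure 1 is ranked higher on 7 ballots, Measure 2 on 10. Measure 2 wins 10–7.
Measure 1 vs Measure 3: Measure 1 is ranked higher on 7+3 = 10 ballots, Measure 3 on 7. Measure 1 wins 10–7.
Measure 1 vs Proposal Red: Proposal Red wins 10–7.
Plan F vs Proposal Green: Proposal Green wins 10–7.
Plan F vs Measure 2: Measure 2 wins 10–7.
Plan F vs Measure 3: 7+3 = 10 for Plan F, 7 for Measure 3 — Plan F by 10–7.
Plan F vs Proposal Red: Proposal Red wins 10–7.
Proposal Green vs Measure 2: Proposal Green preferred on 7+3 = 10 ballots; Proposal Green wins 10–7.
Proposal Green vs Measure 3: Proposal Green is ranked higher on 3 ballots, Measure 3 on 14. Measure 3 wins 14–3.
Proposal Green vs Proposal Red: Proposal Green wins 10–7.
Measure 2 vs Measure 3: 7+3 = 10 for Measure 2, 7 for Measure 3 — Measure 2 by 10–7.
Measure 2 vs Proposal Red: Measure 2, 10–7.
Measure 3 vs Proposal Red: Measure 3 is ranked higher on 7+7 = 14 ballots, Proposal Red on 3. Measure 3 wins 14–3.
Every option wins at least one matchup (Measure 1 beats Measure 3; Plan F beats Measure 1; Proposal Green beats Measure 1; Measure 2 beats Measure 1; Measure 3 beats Proposal Green; Proposal Red beats Measure 1), so there is no Condorcet loser.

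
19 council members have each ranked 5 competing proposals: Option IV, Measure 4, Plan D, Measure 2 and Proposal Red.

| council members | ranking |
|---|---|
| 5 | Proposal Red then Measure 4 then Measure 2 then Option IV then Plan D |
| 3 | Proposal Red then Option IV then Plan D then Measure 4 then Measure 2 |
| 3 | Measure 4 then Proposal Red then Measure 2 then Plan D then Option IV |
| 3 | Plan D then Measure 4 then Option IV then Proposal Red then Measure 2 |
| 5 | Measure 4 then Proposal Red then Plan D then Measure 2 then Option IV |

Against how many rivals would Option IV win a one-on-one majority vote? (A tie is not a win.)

Option IV against each rival (19 council members):
Option IV vs Measure 4: 3 to 16, Measure 4.
Option IV–Plan D: Plan D 11–8.
Option IV vs Measure 2: Measure 2 wins 13–6.
Option IV vs Proposal Red: Proposal Red wins 16–3.
Option IV beats no one; loses to Measure 4, Plan D, Measure 2, Proposal Red — 0 pairwise wins.

0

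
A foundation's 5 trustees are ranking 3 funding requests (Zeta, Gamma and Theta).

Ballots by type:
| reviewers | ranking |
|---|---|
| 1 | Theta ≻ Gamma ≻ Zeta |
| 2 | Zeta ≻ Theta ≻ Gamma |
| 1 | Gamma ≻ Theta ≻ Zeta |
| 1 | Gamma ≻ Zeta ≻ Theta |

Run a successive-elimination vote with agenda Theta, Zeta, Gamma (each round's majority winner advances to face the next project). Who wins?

Gamma

Round 1: Theta vs Zeta — 2–3, Zeta advances.
Round 2: Zeta vs Gamma — 2–3, Gamma advances.
Gamma survives the agenda.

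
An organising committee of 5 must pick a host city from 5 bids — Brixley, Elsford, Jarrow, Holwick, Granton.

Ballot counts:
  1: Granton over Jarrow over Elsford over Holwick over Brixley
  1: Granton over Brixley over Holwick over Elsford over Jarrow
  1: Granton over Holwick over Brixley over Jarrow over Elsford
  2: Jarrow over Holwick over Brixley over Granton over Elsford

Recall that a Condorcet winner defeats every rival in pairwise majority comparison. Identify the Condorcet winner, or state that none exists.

Granton

Pairwise majorities:
Brixley vs Elsford: 4 to 1, Brixley.
Brixley–Jarrow: Jarrow 3–2.
Brixley–Holwick: Holwick 4–1.
Brixley vs Granton: 2 for Brixley, 3 for Granton — Granton by 3–2.
Elsford vs Jarrow: Jarrow wins 4–1.
Elsford vs Holwick: Holwick, 4–1.
Elsford vs Granton: 0 to 5, Granton.
Jarrow vs Holwick: 1+2 = 3 for Jarrow, 2 for Holwick — Jarrow by 3–2.
Jarrow–Granton: Granton 3–2.
Holwick vs Granton: Holwick preferred on 2 ballots; Granton wins 3–2.
Granton beats each of Brixley, Elsford, Jarrow, Holwick — Granton is the Condorcet winner.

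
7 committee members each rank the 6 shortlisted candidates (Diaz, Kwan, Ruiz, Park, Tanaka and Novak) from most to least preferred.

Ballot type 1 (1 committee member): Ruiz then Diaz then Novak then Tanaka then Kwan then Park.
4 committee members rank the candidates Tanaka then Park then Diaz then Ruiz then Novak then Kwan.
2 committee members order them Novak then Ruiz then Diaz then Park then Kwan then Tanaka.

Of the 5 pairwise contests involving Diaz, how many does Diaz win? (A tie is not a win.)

Diaz against each rival (7 committee members):
Diaz vs Kwan: Diaz, 7–0.
Diaz vs Ruiz: Diaz is ranked higher on 4 ballots, Ruiz on 3. Diaz wins 4–3.
Diaz vs Park: Diaz preferred on 1+2 = 3 ballots; Park wins 4–3.
Diaz vs Tanaka: Diaz is ranked higher on 1+2 = 3 ballots, Tanaka on 4. Tanaka wins 4–3.
Diaz vs Novak: 5 to 2, Diaz.
Diaz beats Kwan, Ruiz, Novak; loses to Park, Tanaka — 3 pairwise wins.

3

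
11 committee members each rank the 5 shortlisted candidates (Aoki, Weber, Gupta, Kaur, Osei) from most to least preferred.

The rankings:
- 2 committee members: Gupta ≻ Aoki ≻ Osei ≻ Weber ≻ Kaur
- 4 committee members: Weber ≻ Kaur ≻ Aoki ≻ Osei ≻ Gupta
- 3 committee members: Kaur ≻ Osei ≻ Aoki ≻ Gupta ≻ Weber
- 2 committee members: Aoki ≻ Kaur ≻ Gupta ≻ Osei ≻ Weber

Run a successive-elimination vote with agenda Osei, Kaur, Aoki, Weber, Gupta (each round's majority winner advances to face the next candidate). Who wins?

Round 1: Osei vs Kaur — 2–9, Kaur advances.
Round 2: Kaur vs Aoki — 7–4, Kaur advances.
Round 3: Kaur vs Weber — 5–6, Weber advances.
Round 4: Weber vs Gupta — 4–7, Gupta advances.
Gupta survives the agenda.

Gupta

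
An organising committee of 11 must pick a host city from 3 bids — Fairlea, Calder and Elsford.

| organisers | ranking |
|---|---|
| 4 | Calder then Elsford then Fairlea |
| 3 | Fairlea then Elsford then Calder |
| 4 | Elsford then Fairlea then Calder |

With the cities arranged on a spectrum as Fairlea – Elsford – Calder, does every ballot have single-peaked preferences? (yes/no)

yes

Axis positions: Fairlea=1, Elsford=2, Calder=3.
Faction 1 (peak Calder at position 3): ranking walks positions 3-2-1, expanding outward from the peak — single-peaked.
Faction 2 (peak Fairlea at position 1): ranking walks positions 1-2-3, expanding outward from the peak — single-peaked.
Faction 3 (peak Elsford at position 2): ranking walks positions 2-1-3, expanding outward from the peak — single-peaked.
Every ranking is single-peaked on this axis.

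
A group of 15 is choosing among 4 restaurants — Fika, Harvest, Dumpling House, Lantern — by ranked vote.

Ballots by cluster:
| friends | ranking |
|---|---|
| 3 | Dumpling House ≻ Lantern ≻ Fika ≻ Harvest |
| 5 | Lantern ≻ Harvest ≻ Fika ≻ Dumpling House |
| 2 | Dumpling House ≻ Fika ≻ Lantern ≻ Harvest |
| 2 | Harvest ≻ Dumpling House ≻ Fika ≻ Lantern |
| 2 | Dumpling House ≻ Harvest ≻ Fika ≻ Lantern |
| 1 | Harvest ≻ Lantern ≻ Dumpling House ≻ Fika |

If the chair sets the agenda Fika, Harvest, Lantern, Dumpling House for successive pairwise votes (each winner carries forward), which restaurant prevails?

Dumpling House

Round 1: Fika vs Harvest — 5–10, Harvest advances.
Round 2: Harvest vs Lantern — 5–10, Lantern advances.
Round 3: Lantern vs Dumpling House — 6–9, Dumpling House advances.
The agenda winner is Dumpling House.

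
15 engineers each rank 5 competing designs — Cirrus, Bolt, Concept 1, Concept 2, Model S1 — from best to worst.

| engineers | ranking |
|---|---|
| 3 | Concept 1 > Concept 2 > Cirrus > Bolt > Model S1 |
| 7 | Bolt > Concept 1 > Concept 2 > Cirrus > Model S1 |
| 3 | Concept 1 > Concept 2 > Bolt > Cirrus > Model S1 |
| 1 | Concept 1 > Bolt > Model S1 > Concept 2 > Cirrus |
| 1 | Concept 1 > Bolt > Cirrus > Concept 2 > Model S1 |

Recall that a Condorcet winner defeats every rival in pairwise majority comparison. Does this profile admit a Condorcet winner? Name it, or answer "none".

Concept 1

Head-to-head results (15 engineers):
Cirrus–Bolt: Bolt 12–3.
Cirrus vs Concept 1: Concept 1 wins 15–0.
Cirrus vs Concept 2: Concept 2 wins 14–1.
Cirrus vs Model S1: Cirrus wins 14–1.
Bolt vs Concept 1: Concept 1, 8–7.
Bolt–Concept 2: Bolt 9–6.
Bolt vs Model S1: Bolt, 15–0.
Concept 1 vs Concept 2: Concept 1 wins 15–0.
Concept 1 vs Model S1: Concept 1 wins 15–0.
Concept 2 vs Model S1: Concept 2, 14–1.
Concept 1 beats each of Cirrus, Bolt, Concept 2, Model S1 — Concept 1 is the Condorcet winner.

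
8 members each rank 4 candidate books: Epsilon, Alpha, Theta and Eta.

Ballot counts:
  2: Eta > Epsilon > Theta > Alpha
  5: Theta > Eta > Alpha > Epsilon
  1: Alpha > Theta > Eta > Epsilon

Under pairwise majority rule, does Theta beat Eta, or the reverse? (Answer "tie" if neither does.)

Theta

Ballots ranking Theta above Eta: 5 + 1 = 6.
Ballots ranking Eta above Theta: 8 − 6 = 2.
Theta wins the head-to-head 6–2.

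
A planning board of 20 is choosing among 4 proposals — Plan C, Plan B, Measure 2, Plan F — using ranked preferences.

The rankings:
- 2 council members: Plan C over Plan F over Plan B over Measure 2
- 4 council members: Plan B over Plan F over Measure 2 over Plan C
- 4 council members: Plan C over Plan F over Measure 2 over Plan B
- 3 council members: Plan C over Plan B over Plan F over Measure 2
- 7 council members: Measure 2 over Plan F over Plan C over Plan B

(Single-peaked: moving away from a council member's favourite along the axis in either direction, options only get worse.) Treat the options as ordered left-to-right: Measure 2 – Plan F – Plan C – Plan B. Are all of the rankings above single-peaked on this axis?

no

Axis positions: Measure 2=1, Plan F=2, Plan C=3, Plan B=4.
Ballot type 1 (peak Plan C at position 3): ranking walks positions 3-2-4-1, expanding outward from the peak — single-peaked.
Ballot type 2: ranking walks positions 4-2-1-3; Plan F is ranked above Plan C even though Plan C lies between Plan F and the peak Plan B on the axis — preferences dip and rise again. Not single-peaked.
Ballot type 3 (peak Plan C at position 3): ranking walks positions 3-2-1-4, expanding outward from the peak — single-peaked.
Ballot type 4 (peak Plan C at position 3): ranking walks positions 3-4-2-1, expanding outward from the peak — single-peaked.
Ballot type 5 (peak Measure 2 at position 1): ranking walks positions 1-2-3-4, expanding outward from the peak — single-peaked.
Ballot type 2 violates single-peakedness, so the profile is not single-peaked on this axis.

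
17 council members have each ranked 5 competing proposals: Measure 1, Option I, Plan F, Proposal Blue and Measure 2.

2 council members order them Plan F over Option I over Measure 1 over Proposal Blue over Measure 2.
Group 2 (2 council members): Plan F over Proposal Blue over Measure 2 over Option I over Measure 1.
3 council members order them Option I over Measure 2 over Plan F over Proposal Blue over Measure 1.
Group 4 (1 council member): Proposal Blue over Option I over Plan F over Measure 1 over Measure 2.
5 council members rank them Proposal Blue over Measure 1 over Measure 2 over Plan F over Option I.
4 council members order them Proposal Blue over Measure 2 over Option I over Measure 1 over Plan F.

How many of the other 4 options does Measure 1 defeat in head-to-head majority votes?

Measure 1 against each rival (17 council members):
Measure 1 vs Option I: Measure 1 is ranked higher on 5 ballots, Option I on 12. Option I wins 12–5.
Measure 1 vs Plan F: Measure 1 wins 9–8.
Measure 1 vs Proposal Blue: Measure 1 preferred on 2 ballots; Proposal Blue wins 15–2.
Measure 1 vs Measure 2: 2+1+5 = 8 for Measure 1, 9 for Measure 2 — Measure 2 by 9–8.
Measure 1 beats Plan F; loses to Option I, Proposal Blue, Measure 2 — 1 pairwise win.

1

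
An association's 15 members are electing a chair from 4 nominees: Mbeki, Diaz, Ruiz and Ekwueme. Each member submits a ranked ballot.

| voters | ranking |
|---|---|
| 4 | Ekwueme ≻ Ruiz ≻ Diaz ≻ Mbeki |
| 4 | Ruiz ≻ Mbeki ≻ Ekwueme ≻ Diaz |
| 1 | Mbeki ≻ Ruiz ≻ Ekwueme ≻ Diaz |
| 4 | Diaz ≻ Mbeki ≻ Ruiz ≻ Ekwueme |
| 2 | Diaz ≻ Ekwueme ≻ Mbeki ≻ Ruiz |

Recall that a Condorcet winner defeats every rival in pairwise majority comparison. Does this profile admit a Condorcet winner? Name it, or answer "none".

Ruiz

Pairwise majorities:
Mbeki vs Diaz: Diaz wins 10–5.
Mbeki–Ruiz: Ruiz 8–7.
Mbeki vs Ekwueme: Mbeki, 9–6.
Diaz vs Ruiz: Ruiz, 9–6.
Diaz–Ekwueme: Ekwueme 9–6.
Ruiz–Ekwueme: Ruiz 9–6.
Only Ruiz has no losses; Ruiz is the Condorcet winner.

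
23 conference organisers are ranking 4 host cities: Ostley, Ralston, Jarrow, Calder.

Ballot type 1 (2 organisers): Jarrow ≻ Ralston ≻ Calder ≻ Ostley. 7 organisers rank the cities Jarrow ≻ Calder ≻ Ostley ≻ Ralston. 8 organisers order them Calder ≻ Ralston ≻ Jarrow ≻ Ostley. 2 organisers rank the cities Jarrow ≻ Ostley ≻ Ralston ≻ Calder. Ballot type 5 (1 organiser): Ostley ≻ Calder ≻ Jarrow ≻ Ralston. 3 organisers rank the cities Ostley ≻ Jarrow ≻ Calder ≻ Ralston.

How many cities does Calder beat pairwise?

Calder against each rival (23 organisers):
Calder vs Ostley: Calder is ranked higher on 2+7+8 = 17 ballots, Ostley on 6. Calder wins 17–6.
Calder vs Ralston: Calder wins 19–4.
Calder vs Jarrow: Jarrow, 14–9.
Calder beats Ostley, Ralston; loses to Jarrow — 2 pairwise wins.

2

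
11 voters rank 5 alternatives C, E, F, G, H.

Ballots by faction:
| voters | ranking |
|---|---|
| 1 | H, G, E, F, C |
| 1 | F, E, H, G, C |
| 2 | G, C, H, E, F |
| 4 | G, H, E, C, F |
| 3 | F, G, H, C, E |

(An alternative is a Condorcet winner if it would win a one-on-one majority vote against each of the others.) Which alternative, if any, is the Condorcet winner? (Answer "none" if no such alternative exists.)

G

Head-to-head results (11 voters):
C vs E: C is ranked higher on 2+3 = 5 ballots, E on 6. E wins 6–5.
C vs F: C, 6–5.
C vs G: C preferred on 0 ballots; G wins 11–0.
C vs H: 2 to 9, H.
E vs F: E, 7–4.
E vs G: G wins 10–1.
E vs H: 1 to 10, H.
F vs G: F preferred on 1+3 = 4 ballots; G wins 7–4.
F vs H: F preferred on 1+3 = 4 ballots; H wins 7–4.
G vs H: 9 to 2, G.
G defeats every rival head-to-head and is the Condorcet winner.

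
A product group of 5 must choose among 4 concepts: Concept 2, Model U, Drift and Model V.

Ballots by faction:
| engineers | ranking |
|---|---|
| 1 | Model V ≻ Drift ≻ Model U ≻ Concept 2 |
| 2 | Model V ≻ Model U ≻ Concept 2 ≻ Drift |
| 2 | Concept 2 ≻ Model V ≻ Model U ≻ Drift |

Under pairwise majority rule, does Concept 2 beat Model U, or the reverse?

Ballots ranking Concept 2 above Model U: 2.
Ballots ranking Model U above Concept 2: 5 − 2 = 3.
Model U wins the head-to-head 3–2.

Model U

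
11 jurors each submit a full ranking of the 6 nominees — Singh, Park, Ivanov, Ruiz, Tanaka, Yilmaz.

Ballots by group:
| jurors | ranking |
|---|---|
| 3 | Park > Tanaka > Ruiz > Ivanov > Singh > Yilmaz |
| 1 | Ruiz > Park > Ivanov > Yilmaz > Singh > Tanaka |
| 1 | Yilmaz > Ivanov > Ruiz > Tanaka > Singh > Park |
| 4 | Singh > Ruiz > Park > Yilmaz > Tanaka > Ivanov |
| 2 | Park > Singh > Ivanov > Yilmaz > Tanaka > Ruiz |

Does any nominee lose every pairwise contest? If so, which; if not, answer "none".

Head-to-head results (11 jurors):
Singh–Park: Park 6–5.
Singh vs Ivanov: 6 to 5, Singh.
Singh vs Ruiz: 4+2 = 6 for Singh, 5 for Ruiz — Singh by 6–5.
Singh vs Tanaka: 1+4+2 = 7 for Singh, 4 for Tanaka — Singh by 7–4.
Singh vs Yilmaz: Singh is ranked higher on 3+4+2 = 9 ballots, Yilmaz on 2. Singh wins 9–2.
Park vs Ivanov: Park is ranked higher on 3+1+4+2 = 10 ballots, Ivanov on 1. Park wins 10–1.
Park–Ruiz: Ruiz 6–5.
Park vs Tanaka: Park is ranked higher on 3+1+4+2 = 10 ballots, Tanaka on 1. Park wins 10–1.
Park vs Yilmaz: 10 to 1, Park.
Ivanov vs Ruiz: Ivanov is ranked higher on 1+2 = 3 ballots, Ruiz on 8. Ruiz wins 8–3.
Ivanov vs Tanaka: Ivanov is ranked higher on 1+1+2 = 4 ballots, Tanaka on 7. Tanaka wins 7–4.
Ivanov vs Yilmaz: Ivanov wins 6–5.
Ruiz vs Tanaka: Ruiz wins 6–5.
Ruiz vs Yilmaz: Ruiz is ranked higher on 3+1+4 = 8 ballots, Yilmaz on 3. Ruiz wins 8–3.
Tanaka vs Yilmaz: Yilmaz wins 8–3.
Every nominee wins at least one matchup (Singh beats Ivanov; Park beats Singh; Ivanov beats Yilmaz; Ruiz beats Park; Tanaka beats Ivanov; Yilmaz beats Tanaka), so there is no Condorcet loser.

none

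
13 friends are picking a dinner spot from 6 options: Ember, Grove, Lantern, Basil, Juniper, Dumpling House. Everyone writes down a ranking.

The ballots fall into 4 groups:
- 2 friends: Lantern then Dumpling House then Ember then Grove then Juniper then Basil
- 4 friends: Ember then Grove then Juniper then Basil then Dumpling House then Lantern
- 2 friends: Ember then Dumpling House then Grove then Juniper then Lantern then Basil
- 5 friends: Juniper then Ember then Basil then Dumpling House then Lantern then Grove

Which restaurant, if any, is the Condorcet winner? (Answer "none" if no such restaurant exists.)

Ember

Check each pair by majority over 13 ballots:
Ember vs Grove: 2+4+2+5 = 13 for Ember, 0 for Grove — Ember by 13–0.
Ember vs Lantern: 4+2+5 = 11 for Ember, 2 for Lantern — Ember by 11–2.
Ember vs Basil: Ember preferred on 2+4+2+5 = 13 ballots; Ember wins 13–0.
Ember vs Juniper: Ember is ranked higher on 2+4+2 = 8 ballots, Juniper on 5. Ember wins 8–5.
Ember vs Dumpling House: 11 to 2, Ember.
Grove vs Lantern: 6 to 7, Lantern.
Grove vs Basil: Grove preferred on 2+4+2 = 8 ballots; Grove wins 8–5.
Grove vs Juniper: 2+4+2 = 8 for Grove, 5 for Juniper — Grove by 8–5.
Grove vs Dumpling House: Grove is ranked higher on 4 ballots, Dumpling House on 9. Dumpling House wins 9–4.
Lantern vs Basil: 2+2 = 4 for Lantern, 9 for Basil — Basil by 9–4.
Lantern vs Juniper: 2 to 11, Juniper.
Lantern vs Dumpling House: 2 to 11, Dumpling House.
Basil vs Juniper: Basil preferred on 0 ballots; Juniper wins 13–0.
Basil vs Dumpling House: 9 to 4, Basil.
Juniper vs Dumpling House: Juniper preferred on 4+5 = 9 ballots; Juniper wins 9–4.
Only Ember has no losses; Ember is the Condorcet winner.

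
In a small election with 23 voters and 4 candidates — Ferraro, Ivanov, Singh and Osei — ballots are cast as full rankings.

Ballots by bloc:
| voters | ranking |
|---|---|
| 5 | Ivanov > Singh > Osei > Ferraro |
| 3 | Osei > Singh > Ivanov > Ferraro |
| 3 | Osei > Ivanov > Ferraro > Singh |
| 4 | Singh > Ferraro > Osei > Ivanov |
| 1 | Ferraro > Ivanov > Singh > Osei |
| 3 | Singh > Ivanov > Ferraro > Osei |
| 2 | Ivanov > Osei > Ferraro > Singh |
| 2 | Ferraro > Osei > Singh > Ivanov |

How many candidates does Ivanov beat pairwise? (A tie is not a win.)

Ivanov against each rival (23 voters):
Ivanov–Ferraro: Ivanov 16–7.
Ivanov vs Singh: Singh wins 12–11.
Ivanov vs Osei: Osei, 12–11.
Ivanov beats Ferraro; loses to Singh, Osei — 1 pairwise win.

1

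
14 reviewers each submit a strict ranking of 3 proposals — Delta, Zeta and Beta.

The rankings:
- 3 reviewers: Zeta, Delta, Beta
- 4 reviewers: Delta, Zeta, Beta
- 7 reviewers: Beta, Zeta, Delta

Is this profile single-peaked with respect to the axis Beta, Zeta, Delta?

yes

Axis positions: Beta=1, Zeta=2, Delta=3.
Cluster 1 (peak Zeta at position 2): ranking walks positions 2-3-1, expanding outward from the peak — single-peaked.
Cluster 2 (peak Delta at position 3): ranking walks positions 3-2-1, expanding outward from the peak — single-peaked.
Cluster 3 (peak Beta at position 1): ranking walks positions 1-2-3, expanding outward from the peak — single-peaked.
Every ranking is single-peaked on this axis.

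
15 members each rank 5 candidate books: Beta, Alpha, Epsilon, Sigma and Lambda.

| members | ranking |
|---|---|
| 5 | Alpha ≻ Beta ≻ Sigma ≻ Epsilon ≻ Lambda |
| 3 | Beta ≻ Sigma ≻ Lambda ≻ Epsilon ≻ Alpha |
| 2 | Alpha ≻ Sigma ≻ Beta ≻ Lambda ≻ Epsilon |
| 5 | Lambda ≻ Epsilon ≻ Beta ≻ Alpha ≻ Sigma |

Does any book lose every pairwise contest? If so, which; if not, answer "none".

none

Pairwise majorities:
Beta vs Alpha: Beta is ranked higher on 3+5 = 8 ballots, Alpha on 7. Beta wins 8–7.
Beta vs Epsilon: 5+3+2 = 10 for Beta, 5 for Epsilon — Beta by 10–5.
Beta vs Sigma: Beta wins 13–2.
Beta–Lambda: Beta 10–5.
Alpha vs Epsilon: Alpha is ranked higher on 5+2 = 7 ballots, Epsilon on 8. Epsilon wins 8–7.
Alpha vs Sigma: Alpha is ranked higher on 5+2+5 = 12 ballots, Sigma on 3. Alpha wins 12–3.
Alpha vs Lambda: Alpha preferred on 5+2 = 7 ballots; Lambda wins 8–7.
Epsilon vs Sigma: Epsilon preferred on 5 ballots; Sigma wins 10–5.
Epsilon vs Lambda: 5 to 10, Lambda.
Sigma vs Lambda: 5+3+2 = 10 for Sigma, 5 for Lambda — Sigma by 10–5.
Every book wins at least one matchup (Beta beats Alpha; Alpha beats Sigma; Epsilon beats Alpha; Sigma beats Epsilon; Lambda beats Alpha), so there is no Condorcet loser.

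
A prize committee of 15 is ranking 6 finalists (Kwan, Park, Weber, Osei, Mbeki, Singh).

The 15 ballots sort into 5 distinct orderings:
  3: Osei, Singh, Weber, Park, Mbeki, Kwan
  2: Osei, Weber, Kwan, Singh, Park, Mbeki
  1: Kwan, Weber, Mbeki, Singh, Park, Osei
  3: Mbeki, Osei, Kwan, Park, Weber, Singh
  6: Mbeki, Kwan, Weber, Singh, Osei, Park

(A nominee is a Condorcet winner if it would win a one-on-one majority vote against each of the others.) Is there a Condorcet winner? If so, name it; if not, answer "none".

Mbeki

Check each pair by majority over 15 ballots:
Kwan vs Park: Kwan wins 12–3.
Kwan–Weber: Kwan 10–5.
Kwan–Osei: Osei 8–7.
Kwan–Mbeki: Mbeki 12–3.
Kwan vs Singh: Kwan wins 12–3.
Park–Weber: Weber 12–3.
Park vs Osei: Osei, 14–1.
Park vs Mbeki: Mbeki wins 10–5.
Park vs Singh: Singh, 12–3.
Weber–Osei: Osei 8–7.
Weber vs Mbeki: Mbeki wins 9–6.
Weber vs Singh: Weber wins 12–3.
Osei–Mbeki: Mbeki 10–5.
Osei–Singh: Osei 8–7.
Mbeki vs Singh: Mbeki wins 10–5.
Mbeki wins every pairwise contest, so Mbeki is the Condorcet winner.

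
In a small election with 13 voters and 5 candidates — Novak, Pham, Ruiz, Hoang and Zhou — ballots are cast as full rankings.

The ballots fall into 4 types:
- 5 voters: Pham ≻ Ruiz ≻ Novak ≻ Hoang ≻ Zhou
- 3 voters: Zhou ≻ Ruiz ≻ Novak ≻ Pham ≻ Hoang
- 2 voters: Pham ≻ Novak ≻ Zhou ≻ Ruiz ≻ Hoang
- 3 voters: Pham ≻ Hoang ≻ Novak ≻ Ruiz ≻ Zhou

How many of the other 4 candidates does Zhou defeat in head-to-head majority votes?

0

Zhou against each rival (13 voters):
Zhou vs Novak: Novak wins 10–3.
Zhou vs Pham: Zhou is ranked higher on 3 ballots, Pham on 10. Pham wins 10–3.
Zhou vs Ruiz: Ruiz wins 8–5.
Zhou vs Hoang: Hoang, 8–5.
Zhou beats no one; loses to Novak, Pham, Ruiz, Hoang — 0 pairwise wins.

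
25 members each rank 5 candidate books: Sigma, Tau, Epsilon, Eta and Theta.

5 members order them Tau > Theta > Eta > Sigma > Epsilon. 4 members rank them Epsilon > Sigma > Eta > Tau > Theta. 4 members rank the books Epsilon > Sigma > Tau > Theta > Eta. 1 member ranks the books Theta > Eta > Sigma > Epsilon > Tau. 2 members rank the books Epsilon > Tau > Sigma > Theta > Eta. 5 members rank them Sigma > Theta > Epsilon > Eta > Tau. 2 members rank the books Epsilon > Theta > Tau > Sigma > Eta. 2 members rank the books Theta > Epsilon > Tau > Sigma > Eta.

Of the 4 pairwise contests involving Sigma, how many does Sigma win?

3

Sigma against each rival (25 members):
Sigma vs Tau: Sigma wins 14–11.
Sigma vs Epsilon: Sigma preferred on 5+1+5 = 11 ballots; Epsilon wins 14–11.
Sigma vs Eta: Sigma, 19–6.
Sigma vs Theta: Sigma, 15–10.
Sigma beats Tau, Eta, Theta; loses to Epsilon — 3 pairwise wins.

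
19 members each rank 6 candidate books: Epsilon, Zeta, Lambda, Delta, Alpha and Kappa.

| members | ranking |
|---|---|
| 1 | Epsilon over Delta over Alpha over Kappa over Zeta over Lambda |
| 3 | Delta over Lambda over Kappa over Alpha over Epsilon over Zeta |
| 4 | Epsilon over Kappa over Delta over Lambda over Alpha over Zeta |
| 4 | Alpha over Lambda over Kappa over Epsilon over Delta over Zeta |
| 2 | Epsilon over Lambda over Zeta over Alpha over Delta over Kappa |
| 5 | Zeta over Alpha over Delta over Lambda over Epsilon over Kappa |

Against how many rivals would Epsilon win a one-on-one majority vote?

Epsilon against each rival (19 members):
Epsilon vs Zeta: 1+3+4+4+2 = 14 for Epsilon, 5 for Zeta — Epsilon by 14–5.
Epsilon vs Lambda: 1+4+2 = 7 for Epsilon, 12 for Lambda — Lambda by 12–7.
Epsilon–Delta: Epsilon 11–8.
Epsilon vs Alpha: 1+4+2 = 7 for Epsilon, 12 for Alpha — Alpha by 12–7.
Epsilon vs Kappa: Epsilon is ranked higher on 1+4+2+5 = 12 ballots, Kappa on 7. Epsilon wins 12–7.
Epsilon beats Zeta, Delta, Kappa; loses to Lambda, Alpha — 3 pairwise wins.

3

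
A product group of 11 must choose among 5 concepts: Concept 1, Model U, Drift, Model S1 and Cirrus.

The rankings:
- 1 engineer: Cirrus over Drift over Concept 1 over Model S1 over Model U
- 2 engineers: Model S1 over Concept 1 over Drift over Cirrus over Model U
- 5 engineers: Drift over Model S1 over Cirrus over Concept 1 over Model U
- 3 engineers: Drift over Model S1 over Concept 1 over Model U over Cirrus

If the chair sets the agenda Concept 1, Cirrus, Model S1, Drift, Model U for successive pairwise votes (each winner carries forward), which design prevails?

Drift

Round 1: Concept 1 vs Cirrus — 5–6, Cirrus advances.
Round 2: Cirrus vs Model S1 — 1–10, Model S1 advances.
Round 3: Model S1 vs Drift — 2–9, Drift advances.
Round 4: Drift vs Model U — 11–0, Drift advances.
Drift survives the agenda.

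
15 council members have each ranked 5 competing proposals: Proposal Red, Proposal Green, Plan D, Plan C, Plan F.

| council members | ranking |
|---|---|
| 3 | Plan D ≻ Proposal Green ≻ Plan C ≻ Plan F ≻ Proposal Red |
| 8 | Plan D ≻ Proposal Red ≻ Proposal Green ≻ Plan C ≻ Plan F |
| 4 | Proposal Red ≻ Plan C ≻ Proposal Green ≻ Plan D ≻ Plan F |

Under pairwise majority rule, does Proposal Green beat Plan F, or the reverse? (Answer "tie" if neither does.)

Ballots ranking Proposal Green above Plan F: 3 + 8 + 4 = 15.
Ballots ranking Plan F above Proposal Green: 15 − 15 = 0.
Proposal Green wins the head-to-head 15–0.

Proposal Green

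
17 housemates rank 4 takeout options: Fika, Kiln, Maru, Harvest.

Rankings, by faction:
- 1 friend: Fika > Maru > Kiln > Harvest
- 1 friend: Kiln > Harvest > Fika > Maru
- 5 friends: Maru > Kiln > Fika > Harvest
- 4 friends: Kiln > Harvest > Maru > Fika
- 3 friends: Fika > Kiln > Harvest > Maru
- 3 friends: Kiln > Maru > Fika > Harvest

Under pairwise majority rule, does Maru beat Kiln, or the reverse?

Ballots ranking Maru above Kiln: 1 + 5 = 6.
Ballots ranking Kiln above Maru: 17 − 6 = 11.
Kiln wins the head-to-head 11–6.

Kiln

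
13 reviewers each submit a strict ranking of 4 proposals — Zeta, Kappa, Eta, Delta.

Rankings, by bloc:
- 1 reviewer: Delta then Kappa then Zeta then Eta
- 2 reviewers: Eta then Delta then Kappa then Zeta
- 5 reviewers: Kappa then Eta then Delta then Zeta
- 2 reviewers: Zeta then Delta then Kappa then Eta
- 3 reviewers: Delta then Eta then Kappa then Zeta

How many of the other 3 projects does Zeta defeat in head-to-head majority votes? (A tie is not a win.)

0

Zeta against each rival (13 reviewers):
Zeta–Kappa: Kappa 11–2.
Zeta vs Eta: 1+2 = 3 for Zeta, 10 for Eta — Eta by 10–3.
Zeta vs Delta: Delta, 11–2.
Zeta beats no one; loses to Kappa, Eta, Delta — 0 pairwise wins.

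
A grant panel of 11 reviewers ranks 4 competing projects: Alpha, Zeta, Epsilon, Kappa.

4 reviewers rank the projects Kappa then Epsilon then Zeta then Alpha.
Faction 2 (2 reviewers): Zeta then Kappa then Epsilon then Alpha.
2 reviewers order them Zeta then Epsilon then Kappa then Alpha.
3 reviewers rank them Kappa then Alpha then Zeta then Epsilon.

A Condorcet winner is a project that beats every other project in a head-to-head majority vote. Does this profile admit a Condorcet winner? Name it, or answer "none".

Kappa

Head-to-head results (11 reviewers):
Alpha vs Zeta: Zeta, 8–3.
Alpha vs Epsilon: Alpha is ranked higher on 3 ballots, Epsilon on 8. Epsilon wins 8–3.
Alpha vs Kappa: Kappa wins 11–0.
Zeta vs Epsilon: 7 to 4, Zeta.
Zeta vs Kappa: Zeta preferred on 2+2 = 4 ballots; Kappa wins 7–4.
Epsilon–Kappa: Kappa 9–2.
Only Kappa has no losses; Kappa is the Condorcet winner.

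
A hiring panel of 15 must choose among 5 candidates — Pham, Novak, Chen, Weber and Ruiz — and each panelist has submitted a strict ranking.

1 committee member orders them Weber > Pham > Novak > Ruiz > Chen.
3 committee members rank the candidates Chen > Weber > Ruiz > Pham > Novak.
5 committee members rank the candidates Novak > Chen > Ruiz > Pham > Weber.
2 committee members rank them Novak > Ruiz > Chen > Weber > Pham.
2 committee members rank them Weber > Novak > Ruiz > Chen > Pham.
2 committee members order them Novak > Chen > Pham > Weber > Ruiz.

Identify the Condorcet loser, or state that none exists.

Pairwise majorities:
Pham vs Novak: Pham preferred on 1+3 = 4 ballots; Novak wins 11–4.
Pham–Chen: Chen 14–1.
Pham vs Weber: Weber, 8–7.
Pham vs Ruiz: Pham preferred on 1+2 = 3 ballots; Ruiz wins 12–3.
Novak–Chen: Novak 12–3.
Novak vs Weber: 5+2+2 = 9 for Novak, 6 for Weber — Novak by 9–6.
Novak vs Ruiz: Novak, 12–3.
Chen vs Weber: Chen wins 12–3.
Chen vs Ruiz: 10 to 5, Chen.
Weber vs Ruiz: Weber, 8–7.
Pham loses to every other candidate — it is the Condorcet loser.

Pham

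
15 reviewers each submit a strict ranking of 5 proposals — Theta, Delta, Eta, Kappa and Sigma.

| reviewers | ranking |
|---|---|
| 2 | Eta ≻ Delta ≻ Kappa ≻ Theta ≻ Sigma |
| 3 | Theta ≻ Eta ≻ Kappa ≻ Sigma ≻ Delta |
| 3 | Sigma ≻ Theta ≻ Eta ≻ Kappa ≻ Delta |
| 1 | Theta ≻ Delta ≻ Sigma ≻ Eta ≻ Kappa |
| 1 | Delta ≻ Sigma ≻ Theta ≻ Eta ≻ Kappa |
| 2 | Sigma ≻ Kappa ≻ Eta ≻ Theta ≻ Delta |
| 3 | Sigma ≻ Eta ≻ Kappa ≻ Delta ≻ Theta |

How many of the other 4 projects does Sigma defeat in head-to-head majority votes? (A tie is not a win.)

4

Sigma against each rival (15 reviewers):
Sigma vs Theta: Sigma wins 9–6.
Sigma vs Delta: 11 to 4, Sigma.
Sigma vs Eta: 10 to 5, Sigma.
Sigma vs Kappa: Sigma preferred on 3+1+1+2+3 = 10 ballots; Sigma wins 10–5.
Sigma beats Theta, Delta, Eta, Kappa — 4 pairwise wins.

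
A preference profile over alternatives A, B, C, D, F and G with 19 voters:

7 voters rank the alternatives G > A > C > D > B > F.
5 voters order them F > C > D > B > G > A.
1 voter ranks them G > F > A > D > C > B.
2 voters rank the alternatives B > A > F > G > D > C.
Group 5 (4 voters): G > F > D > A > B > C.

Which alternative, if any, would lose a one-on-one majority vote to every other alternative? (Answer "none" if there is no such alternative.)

Head-to-head results (19 voters):
A vs B: 7+1+4 = 12 for A, 7 for B — A by 12–7.
A–C: A 14–5.
A vs D: A, 10–9.
A vs F: A is ranked higher on 7+2 = 9 ballots, F on 10. F wins 10–9.
A vs G: A is ranked higher on 2 ballots, G on 17. G wins 17–2.
B vs C: 2+4 = 6 for B, 13 for C — C by 13–6.
B vs D: D wins 17–2.
B vs F: B is ranked higher on 7+2 = 9 ballots, F on 10. F wins 10–9.
B vs G: B preferred on 5+2 = 7 ballots; G wins 12–7.
C vs D: 12 to 7, C.
C–F: F 12–7.
C vs G: C is ranked higher on 5 ballots, G on 14. G wins 14–5.
D vs F: D preferred on 7 ballots; F wins 12–7.
D vs G: D is ranked higher on 5 ballots, G on 14. G wins 14–5.
F vs G: F preferred on 5+2 = 7 ballots; G wins 12–7.
B loses to every other alternative — it is the Condorcet loser.

B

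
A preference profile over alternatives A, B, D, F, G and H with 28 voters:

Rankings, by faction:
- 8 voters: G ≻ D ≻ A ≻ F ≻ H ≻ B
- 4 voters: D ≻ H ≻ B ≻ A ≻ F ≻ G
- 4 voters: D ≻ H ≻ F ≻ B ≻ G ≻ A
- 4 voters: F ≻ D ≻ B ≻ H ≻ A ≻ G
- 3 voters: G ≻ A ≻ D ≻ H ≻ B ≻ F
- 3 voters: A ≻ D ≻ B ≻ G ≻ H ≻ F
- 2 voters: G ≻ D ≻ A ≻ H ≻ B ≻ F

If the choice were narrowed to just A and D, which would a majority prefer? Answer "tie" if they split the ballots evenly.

D

Ballots ranking A above D: 3 + 3 = 6.
Ballots ranking D above A: 28 − 6 = 22.
D wins the head-to-head 22–6.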